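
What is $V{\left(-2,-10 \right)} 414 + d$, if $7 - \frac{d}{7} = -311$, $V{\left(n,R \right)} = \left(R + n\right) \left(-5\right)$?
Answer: $27066$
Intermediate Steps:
$V{\left(n,R \right)} = - 5 R - 5 n$
$d = 2226$ ($d = 49 - -2177 = 49 + 2177 = 2226$)
$V{\left(-2,-10 \right)} 414 + d = \left(\left(-5\right) \left(-10\right) - -10\right) 414 + 2226 = \left(50 + 10\right) 414 + 2226 = 60 \cdot 414 + 2226 = 24840 + 2226 = 27066$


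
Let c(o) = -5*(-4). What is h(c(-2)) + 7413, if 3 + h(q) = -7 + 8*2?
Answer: 7419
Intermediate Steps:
c(o) = 20
h(q) = 6 (h(q) = -3 + (-7 + 8*2) = -3 + (-7 + 16) = -3 + 9 = 6)
h(c(-2)) + 7413 = 6 + 7413 = 7419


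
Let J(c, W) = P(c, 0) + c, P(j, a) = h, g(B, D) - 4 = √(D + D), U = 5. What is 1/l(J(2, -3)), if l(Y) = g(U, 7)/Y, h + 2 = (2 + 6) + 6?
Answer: 28 - 7*√14 ≈ 1.8084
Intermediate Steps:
g(B, D) = 4 + √2*√D (g(B, D) = 4 + √(D + D) = 4 + √(2*D) = 4 + √2*√D)
h = 12 (h = -2 + ((2 + 6) + 6) = -2 + (8 + 6) = -2 + 14 = 12)
P(j, a) = 12
J(c, W) = 12 + c
l(Y) = (4 + √14)/Y (l(Y) = (4 + √2*√7)/Y = (4 + √14)/Y)
1/l(J(2, -3)) = 1/((4 + √14)/(12 + 2)) = 1/((4 + √14)/14) = 1/(2/7 + √14/14)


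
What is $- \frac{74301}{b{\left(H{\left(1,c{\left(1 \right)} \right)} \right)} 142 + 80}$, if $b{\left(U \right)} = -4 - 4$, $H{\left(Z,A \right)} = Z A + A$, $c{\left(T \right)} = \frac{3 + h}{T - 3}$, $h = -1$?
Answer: $\frac{24767}{352} \approx 70.361$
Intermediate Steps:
$c{\left(T \right)} = \frac{2}{-3 + T}$ ($c{\left(T \right)} = \frac{3 - 1}{T - 3} = \frac{2}{-3 + T}$)
$H{\left(Z,A \right)} = A + A Z$ ($H{\left(Z,A \right)} = A Z + A = A + A Z$)
$b{\left(U \right)} = -8$
$- \frac{74301}{b{\left(H{\left(1,c{\left(1 \right)} \right)} \right)} 142 + 80} = - \frac{74301}{\left(-8\right) 142 + 80} = - \frac{74301}{-1136 + 80} = - \frac{74301}{-1056} = \left(-74301\right) \left(- \frac{1}{1056}\right) = \frac{24767}{352}$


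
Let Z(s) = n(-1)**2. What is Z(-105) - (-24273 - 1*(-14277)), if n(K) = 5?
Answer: 10021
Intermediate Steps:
Z(s) = 25 (Z(s) = 5**2 = 25)
Z(-105) - (-24273 - 1*(-14277)) = 25 - (-24273 - 1*(-14277)) = 25 - (-24273 + 14277) = 25 - 1*(-9996) = 25 + 9996 = 10021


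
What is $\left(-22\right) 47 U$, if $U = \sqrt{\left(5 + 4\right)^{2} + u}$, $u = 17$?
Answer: $- 7238 \sqrt{2} \approx -10236.0$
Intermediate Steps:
$U = 7 \sqrt{2}$ ($U = \sqrt{\left(5 + 4\right)^{2} + 17} = \sqrt{9^{2} + 17} = \sqrt{81 + 17} = \sqrt{98} = 7 \sqrt{2} \approx 9.8995$)
$\left(-22\right) 47 U = \left(-22\right) 47 \cdot 7 \sqrt{2} = - 1034 \cdot 7 \sqrt{2} = - 7238 \sqrt{2}$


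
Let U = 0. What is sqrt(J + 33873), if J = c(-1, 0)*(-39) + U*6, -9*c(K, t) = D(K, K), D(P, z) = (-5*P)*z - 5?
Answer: sqrt(304467)/3 ≈ 183.93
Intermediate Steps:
D(P, z) = -5 - 5*P*z (D(P, z) = -5*P*z - 5 = -5 - 5*P*z)
c(K, t) = 5/9 + 5*K**2/9 (c(K, t) = -(-5 - 5*K*K)/9 = -(-5 - 5*K**2)/9 = 5/9 + 5*K**2/9)
J = -130/3 (J = (5/9 + (5/9)*(-1)**2)*(-39) + 0*6 = (5/9 + (5/9)*1)*(-39) + 0 = (5/9 + 5/9)*(-39) + 0 = (10/9)*(-39) + 0 = -130/3 + 0 = -130/3 ≈ -43.333)
sqrt(J + 33873) = sqrt(-130/3 + 33873) = sqrt(101489/3) = sqrt(304467)/3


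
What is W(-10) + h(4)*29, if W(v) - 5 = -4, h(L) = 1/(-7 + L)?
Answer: -26/3 ≈ -8.6667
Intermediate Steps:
W(v) = 1 (W(v) = 5 - 4 = 1)
W(-10) + h(4)*29 = 1 + 29/(-7 + 4) = 1 + 29/(-3) = 1 - ⅓*29 = 1 - 29/3 = -26/3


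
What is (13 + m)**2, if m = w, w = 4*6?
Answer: 1369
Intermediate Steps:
w = 24
m = 24
(13 + m)**2 = (13 + 24)**2 = 37**2 = 1369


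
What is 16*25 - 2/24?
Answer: 4799/12 ≈ 399.92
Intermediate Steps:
16*25 - 2/24 = 400 - 2*1/24 = 400 - 1/12 = 4799/12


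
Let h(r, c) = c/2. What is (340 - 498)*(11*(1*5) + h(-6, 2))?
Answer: -8848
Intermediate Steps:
h(r, c) = c/2 (h(r, c) = c*(1/2) = c/2)
(340 - 498)*(11*(1*5) + h(-6, 2)) = (340 - 498)*(11*(1*5) + (1/2)*2) = -158*(11*5 + 1) = -158*(55 + 1) = -158*56 = -8848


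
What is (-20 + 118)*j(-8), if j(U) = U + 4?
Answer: -392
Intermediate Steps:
j(U) = 4 + U
(-20 + 118)*j(-8) = (-20 + 118)*(4 - 8) = 98*(-4) = -392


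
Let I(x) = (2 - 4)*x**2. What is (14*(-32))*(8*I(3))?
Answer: 64512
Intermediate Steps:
I(x) = -2*x**2
(14*(-32))*(8*I(3)) = (14*(-32))*(8*(-2*3**2)) = -3584*(-2*9) = -3584*(-18) = -448*(-144) = 64512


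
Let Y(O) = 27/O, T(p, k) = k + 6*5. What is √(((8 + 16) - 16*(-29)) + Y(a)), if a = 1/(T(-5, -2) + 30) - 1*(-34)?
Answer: √1902741470/1973 ≈ 22.109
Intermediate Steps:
T(p, k) = 30 + k (T(p, k) = k + 30 = 30 + k)
a = 1973/58 (a = 1/((30 - 2) + 30) - 1*(-34) = 1/(28 + 30) + 34 = 1/58 + 34 = 1973/58 ≈ 34.017)
√(((8 + 16) - 16*(-29)) + Y(a)) = √(((8 + 16) - 16*(-29)) + 27/(1973/58)) = √((24 + 464) + 27*(58/1973)) = √(488 + 1566/1973) = √(964390/1973) = √1902741470/1973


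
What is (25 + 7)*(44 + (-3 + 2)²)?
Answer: 1440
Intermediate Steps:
(25 + 7)*(44 + (-3 + 2)²) = 32*(44 + (-1)²) = 32*(44 + 1) = 32*45 = 1440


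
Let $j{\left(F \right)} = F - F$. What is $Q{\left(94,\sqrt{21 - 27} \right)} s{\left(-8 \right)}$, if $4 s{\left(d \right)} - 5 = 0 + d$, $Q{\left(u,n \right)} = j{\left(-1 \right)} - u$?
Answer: $\frac{141}{2} \approx 70.5$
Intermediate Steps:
$j{\left(F \right)} = 0$
$Q{\left(u,n \right)} = - u$ ($Q{\left(u,n \right)} = 0 - u = - u$)
$s{\left(d \right)} = \frac{5}{4} + \frac{d}{4}$ ($s{\left(d \right)} = \frac{5}{4} + \frac{0 + d}{4} = \frac{5}{4} + \frac{d}{4}$)
$Q{\left(94,\sqrt{21 - 27} \right)} s{\left(-8 \right)} = \left(-1\right) 94 \left(\frac{5}{4} + \frac{1}{4} \left(-8\right)\right) = - 94 \left(\frac{5}{4} - 2\right) = \left(-94\right) \left(- \frac{3}{4}\right) = \frac{141}{2}$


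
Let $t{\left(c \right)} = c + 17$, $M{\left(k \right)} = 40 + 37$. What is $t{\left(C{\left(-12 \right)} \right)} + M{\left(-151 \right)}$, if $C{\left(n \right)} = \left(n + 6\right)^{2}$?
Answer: $130$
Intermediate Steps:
$M{\left(k \right)} = 77$
$C{\left(n \right)} = \left(6 + n\right)^{2}$
$t{\left(c \right)} = 17 + c$
$t{\left(C{\left(-12 \right)} \right)} + M{\left(-151 \right)} = \left(17 + \left(6 - 12\right)^{2}\right) + 77 = \left(17 + \left(-6\right)^{2}\right) + 77 = \left(17 + 36\right) + 77 = 53 + 77 = 130$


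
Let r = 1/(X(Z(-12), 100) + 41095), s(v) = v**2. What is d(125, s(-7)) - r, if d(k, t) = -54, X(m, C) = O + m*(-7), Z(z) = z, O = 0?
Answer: -2223667/41179 ≈ -54.000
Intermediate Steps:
X(m, C) = -7*m (X(m, C) = 0 + m*(-7) = 0 - 7*m = -7*m)
r = 1/41179 (r = 1/(-7*(-12) + 41095) = 1/(84 + 41095) = 1/41179 ≈ 2.4284e-5)
d(125, s(-7)) - r = -54 - 1*1/41179 = -54 - 1/41179 = -2223667/41179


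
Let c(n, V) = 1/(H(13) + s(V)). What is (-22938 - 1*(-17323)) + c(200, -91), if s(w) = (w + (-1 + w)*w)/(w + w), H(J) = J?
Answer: -364977/65 ≈ -5615.0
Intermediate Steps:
s(w) = (w + w*(-1 + w))/(2*w) (s(w) = (w + w*(-1 + w))/((2*w)) = (w + w*(-1 + w))*(1/(2*w)) = (w + w*(-1 + w))/(2*w))
c(n, V) = 1/(13 + V/2)
(-22938 - 1*(-17323)) + c(200, -91) = (-22938 - 1*(-17323)) + 2/(26 - 91) = (-22938 + 17323) + 2/(-65) = -5615 + 2*(-1/65) = -5615 - 2/65 = -364977/65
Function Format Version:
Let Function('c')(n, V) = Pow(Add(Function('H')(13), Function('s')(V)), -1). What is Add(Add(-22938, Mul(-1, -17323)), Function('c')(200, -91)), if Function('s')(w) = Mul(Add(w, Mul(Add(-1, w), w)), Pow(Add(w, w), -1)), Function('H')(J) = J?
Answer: Rational(-364977, 65) ≈ -5615.0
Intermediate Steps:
Function('s')(w) = Mul(Rational(1, 2), Pow(w, -1), Add(w, Mul(w, Add(-1, w)))) (Function('s')(w) = Mul(Add(w, Mul(w, Add(-1, w))), Pow(Mul(2, w), -1)) = Mul(Add(w, Mul(w, Add(-1, w))), Mul(Rational(1, 2), Pow(w, -1))) = Mul(Rational(1, 2), Pow(w, -1), Add(w, Mul(w, Add(-1, w)))))
Function('c')(n, V) = Pow(Add(13, Mul(Rational(1, 2), V)), -1)
Add(Add(-22938, Mul(-1, -17323)), Function('c')(200, -91)) = Add(Add(-22938, Mul(-1, -17323)), Mul(2, Pow(Add(26, -91), -1))) = Add(Add(-22938, 17323), Mul(2, Pow(-65, -1))) = Add(-5615, Mul(2, Rational(-1, 65))) = Add(-5615, Rational(-2, 65)) = Rational(-364977, 65)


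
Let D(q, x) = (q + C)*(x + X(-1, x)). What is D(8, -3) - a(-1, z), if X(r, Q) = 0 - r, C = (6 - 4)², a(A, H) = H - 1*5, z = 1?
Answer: -20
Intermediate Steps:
a(A, H) = -5 + H (a(A, H) = H - 5 = -5 + H)
C = 4 (C = 2² = 4)
X(r, Q) = -r
D(q, x) = (1 + x)*(4 + q) (D(q, x) = (q + 4)*(x - 1*(-1)) = (4 + q)*(x + 1) = (4 + q)*(1 + x) = (1 + x)*(4 + q))
D(8, -3) - a(-1, z) = (4 + 8 + 4*(-3) + 8*(-3)) - (-5 + 1) = (4 + 8 - 12 - 24) - 1*(-4) = -24 + 4 = -20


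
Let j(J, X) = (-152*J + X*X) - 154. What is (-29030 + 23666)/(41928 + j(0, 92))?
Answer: -298/2791 ≈ -0.10677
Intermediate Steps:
j(J, X) = -154 + X² - 152*J (j(J, X) = (-152*J + X²) - 154 = (X² - 152*J) - 154 = -154 + X² - 152*J)
(-29030 + 23666)/(41928 + j(0, 92)) = (-29030 + 23666)/(41928 + (-154 + 92² - 152*0)) = -5364/(41928 + (-154 + 8464 + 0)) = -5364/(41928 + 8310) = -5364/50238 = -5364*1/50238 = -298/2791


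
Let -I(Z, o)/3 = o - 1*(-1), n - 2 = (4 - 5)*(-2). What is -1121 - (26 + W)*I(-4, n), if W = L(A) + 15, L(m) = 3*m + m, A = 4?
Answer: -266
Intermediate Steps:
n = 4 (n = 2 + (4 - 5)*(-2) = 2 - 1*(-2) = 2 + 2 = 4)
L(m) = 4*m
I(Z, o) = -3 - 3*o (I(Z, o) = -3*(o - 1*(-1)) = -3*(o + 1) = -3*(1 + o) = -3 - 3*o)
W = 31 (W = 4*4 + 15 = 16 + 15 = 31)
-1121 - (26 + W)*I(-4, n) = -1121 - (26 + 31)*(-3 - 3*4) = -1121 - 57*(-3 - 12) = -1121 - 57*(-15) = -1121 - 1*(-855) = -1121 + 855 = -266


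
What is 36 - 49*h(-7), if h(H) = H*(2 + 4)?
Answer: 2094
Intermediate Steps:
h(H) = 6*H (h(H) = H*6 = 6*H)
36 - 49*h(-7) = 36 - 294*(-7) = 36 - 49*(-42) = 36 + 2058 = 2094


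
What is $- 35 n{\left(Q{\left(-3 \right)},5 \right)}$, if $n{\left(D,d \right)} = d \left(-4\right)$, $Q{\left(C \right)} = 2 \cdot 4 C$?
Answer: $700$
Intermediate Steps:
$Q{\left(C \right)} = 8 C$
$n{\left(D,d \right)} = - 4 d$
$- 35 n{\left(Q{\left(-3 \right)},5 \right)} = - 35 \left(\left(-4\right) 5\right) = \left(-35\right) \left(-20\right) = 700$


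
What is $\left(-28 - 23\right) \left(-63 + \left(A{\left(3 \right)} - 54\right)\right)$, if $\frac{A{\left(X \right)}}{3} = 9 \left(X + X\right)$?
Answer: $-2295$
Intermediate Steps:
$A{\left(X \right)} = 54 X$ ($A{\left(X \right)} = 3 \cdot 9 \left(X + X\right) = 3 \cdot 9 \cdot 2 X = 3 \cdot 18 X = 54 X$)
$\left(-28 - 23\right) \left(-63 + \left(A{\left(3 \right)} - 54\right)\right) = \left(-28 - 23\right) \left(-63 + \left(54 \cdot 3 - 54\right)\right) = \left(-28 - 23\right) \left(-63 + \left(162 - 54\right)\right) = - 51 \left(-63 + 108\right) = \left(-51\right) 45 = -2295$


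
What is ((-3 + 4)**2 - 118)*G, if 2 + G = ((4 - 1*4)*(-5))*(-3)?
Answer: 234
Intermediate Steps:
G = -2 (G = -2 + ((4 - 1*4)*(-5))*(-3) = -2 + ((4 - 4)*(-5))*(-3) = -2 + (0*(-5))*(-3) = -2 + 0*(-3) = -2 + 0 = -2)
((-3 + 4)**2 - 118)*G = ((-3 + 4)**2 - 118)*(-2) = (1**2 - 118)*(-2) = (1 - 118)*(-2) = -117*(-2) = 234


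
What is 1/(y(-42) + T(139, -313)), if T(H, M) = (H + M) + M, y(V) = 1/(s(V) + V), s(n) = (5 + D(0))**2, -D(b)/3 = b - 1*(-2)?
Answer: -41/19968 ≈ -0.0020533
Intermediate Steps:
D(b) = -6 - 3*b (D(b) = -3*(b - 1*(-2)) = -3*(b + 2) = -3*(2 + b) = -6 - 3*b)
s(n) = 1 (s(n) = (5 + (-6 - 3*0))**2 = (5 + (-6 + 0))**2 = (5 - 6)**2 = (-1)**2 = 1)
y(V) = 1/(1 + V)
T(H, M) = H + 2*M
1/(y(-42) + T(139, -313)) = 1/(1/(1 - 42) + (139 + 2*(-313))) = 1/(1/(-41) + (139 - 626)) = 1/(-1/41 - 487) = 1/(-19968/41) = -41/19968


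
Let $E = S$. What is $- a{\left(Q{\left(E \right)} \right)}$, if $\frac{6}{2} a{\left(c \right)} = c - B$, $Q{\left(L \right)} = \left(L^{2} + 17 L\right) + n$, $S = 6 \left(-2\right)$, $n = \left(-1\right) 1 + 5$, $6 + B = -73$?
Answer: $- \frac{23}{3} \approx -7.6667$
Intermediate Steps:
$B = -79$ ($B = -6 - 73 = -79$)
$n = 4$ ($n = -1 + 5 = 4$)
$S = -12$
$E = -12$
$Q{\left(L \right)} = 4 + L^{2} + 17 L$ ($Q{\left(L \right)} = \left(L^{2} + 17 L\right) + 4 = 4 + L^{2} + 17 L$)
$a{\left(c \right)} = \frac{79}{3} + \frac{c}{3}$ ($a{\left(c \right)} = \frac{c - -79}{3} = \frac{c + 79}{3} = \frac{79 + c}{3} = \frac{79}{3} + \frac{c}{3}$)
$- a{\left(Q{\left(E \right)} \right)} = - (\frac{79}{3} + \frac{4 + \left(-12\right)^{2} + 17 \left(-12\right)}{3}) = - (\frac{79}{3} + \frac{4 + 144 - 204}{3}) = - (\frac{79}{3} + \frac{1}{3} \left(-56\right)) = - (\frac{79}{3} - \frac{56}{3}) = \left(-1\right) \frac{23}{3} = - \frac{23}{3}$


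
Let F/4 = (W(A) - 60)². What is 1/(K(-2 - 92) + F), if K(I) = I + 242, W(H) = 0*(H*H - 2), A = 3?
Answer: 1/14548 ≈ 6.8738e-5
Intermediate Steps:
W(H) = 0 (W(H) = 0*(H² - 2) = 0*(-2 + H²) = 0)
F = 14400 (F = 4*(0 - 60)² = 4*(-60)² = 4*3600 = 14400)
K(I) = 242 + I
1/(K(-2 - 92) + F) = 1/((242 + (-2 - 92)) + 14400) = 1/((242 - 94) + 14400) = 1/(148 + 14400) = 1/14548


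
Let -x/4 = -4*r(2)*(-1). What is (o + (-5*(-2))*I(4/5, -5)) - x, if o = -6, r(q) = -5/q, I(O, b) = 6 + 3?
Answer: 44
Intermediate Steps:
I(O, b) = 9
x = 40 (x = -4*(-(-20)/2)*(-1) = -4*(-4*(-5/2))*(-1) = -40*(-1) = -4*(-10) = 40)
(o + (-5*(-2))*I(4/5, -5)) - x = (-6 - 5*(-2)*9) - 1*40 = (-6 + 10*9) - 40 = (-6 + 90) - 40 = 84 - 40 = 44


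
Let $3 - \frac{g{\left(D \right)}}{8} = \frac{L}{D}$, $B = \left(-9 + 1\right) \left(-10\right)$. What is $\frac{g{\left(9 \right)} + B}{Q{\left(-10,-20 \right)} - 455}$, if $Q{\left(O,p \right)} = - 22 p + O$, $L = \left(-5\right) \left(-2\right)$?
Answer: $- \frac{856}{225} \approx -3.8044$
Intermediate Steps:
$L = 10$
$B = 80$ ($B = \left(-8\right) \left(-10\right) = 80$)
$g{\left(D \right)} = 24 - \frac{80}{D}$ ($g{\left(D \right)} = 24 - 8 \frac{10}{D} = 24 - \frac{80}{D}$)
$Q{\left(O,p \right)} = O - 22 p$
$\frac{g{\left(9 \right)} + B}{Q{\left(-10,-20 \right)} - 455} = \frac{\left(24 - \frac{80}{9}\right) + 80}{\left(-10 - -440\right) - 455} = \frac{\left(24 - \frac{80}{9}\right) + 80}{\left(-10 + 440\right) - 455} = \frac{\left(24 - \frac{80}{9}\right) + 80}{430 - 455} = \frac{\frac{136}{9} + 80}{-25} = \frac{856}{9} \left(- \frac{1}{25}\right) = - \frac{856}{225}$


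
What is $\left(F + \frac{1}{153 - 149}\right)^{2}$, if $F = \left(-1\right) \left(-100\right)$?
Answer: $\frac{160801}{16} \approx 10050.0$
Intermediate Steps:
$F = 100$
$\left(F + \frac{1}{153 - 149}\right)^{2} = \left(100 + \frac{1}{153 - 149}\right)^{2} = \left(100 + \frac{1}{4}\right)^{2} = \left(\frac{401}{4}\right)^{2} = \frac{160801}{16}$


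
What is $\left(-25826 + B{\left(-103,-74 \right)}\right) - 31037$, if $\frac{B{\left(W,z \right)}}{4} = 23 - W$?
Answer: $-56359$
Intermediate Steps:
$B{\left(W,z \right)} = 92 - 4 W$ ($B{\left(W,z \right)} = 4 \left(23 - W\right) = 92 - 4 W$)
$\left(-25826 + B{\left(-103,-74 \right)}\right) - 31037 = \left(-25826 + \left(92 - -412\right)\right) - 31037 = \left(-25826 + \left(92 + 412\right)\right) - 31037 = \left(-25826 + 504\right) - 31037 = -25322 - 31037 = -56359$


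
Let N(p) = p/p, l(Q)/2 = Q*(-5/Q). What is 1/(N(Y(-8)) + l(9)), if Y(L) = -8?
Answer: -⅑ ≈ -0.11111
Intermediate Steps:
l(Q) = -10 (l(Q) = 2*(Q*(-5/Q)) = 2*(-5) = -10)
N(p) = 1
1/(N(Y(-8)) + l(9)) = 1/(1 - 10) = 1/(-9) = -⅑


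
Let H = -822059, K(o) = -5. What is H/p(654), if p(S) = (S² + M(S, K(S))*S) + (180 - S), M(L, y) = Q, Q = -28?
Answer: -822059/408930 ≈ -2.0103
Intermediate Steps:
M(L, y) = -28
p(S) = 180 + S² - 29*S (p(S) = (S² - 28*S) + (180 - S) = 180 + S² - 29*S)
H/p(654) = -822059/(180 + 654² - 29*654) = -822059/(180 + 427716 - 18966) = -822059/408930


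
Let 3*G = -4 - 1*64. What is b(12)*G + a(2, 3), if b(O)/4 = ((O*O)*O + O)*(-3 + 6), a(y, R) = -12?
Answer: -473292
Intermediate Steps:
b(O) = 12*O + 12*O³ (b(O) = 4*(((O*O)*O + O)*(-3 + 6)) = 4*((O²*O + O)*3) = 4*((O³ + O)*3) = 4*((O + O³)*3) = 4*(3*O + 3*O³) = 12*O + 12*O³)
G = -68/3 (G = (-4 - 1*64)/3 = (-4 - 64)/3 = (⅓)*(-68) = -68/3 ≈ -22.667)
b(12)*G + a(2, 3) = (12*12*(1 + 12²))*(-68/3) - 12 = (12*12*(1 + 144))*(-68/3) - 12 = (12*12*145)*(-68/3) - 12 = 20880*(-68/3) - 12 = -473280 - 12 = -473292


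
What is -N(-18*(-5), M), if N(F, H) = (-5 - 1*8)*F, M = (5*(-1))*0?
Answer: 1170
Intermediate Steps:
M = 0 (M = -5*0 = 0)
N(F, H) = -13*F (N(F, H) = (-5 - 8)*F = -13*F)
-N(-18*(-5), M) = -(-13)*(-18*(-5)) = -(-13)*90 = -1*(-1170) = 1170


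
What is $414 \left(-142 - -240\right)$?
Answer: $40572$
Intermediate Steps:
$414 \left(-142 - -240\right) = 414 \left(-142 + 240\right) = 414 \cdot 98 = 40572$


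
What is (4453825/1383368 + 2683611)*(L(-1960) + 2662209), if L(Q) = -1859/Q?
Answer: 19371184749245844363827/2711401280 ≈ 7.1443e+12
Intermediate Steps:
(4453825/1383368 + 2683611)*(L(-1960) + 2662209) = (4453825/1383368 + 2683611)*(-1859/(-1960) + 2662209) = (4453825*(1/1383368) + 2683611)*(-1859*(-1/1960) + 2662209) = (4453825/1383368 + 2683611)*(1859/1960 + 2662209) = (3712426035673/1383368)*(5217931499/1960) = 19371184749245844363827/2711401280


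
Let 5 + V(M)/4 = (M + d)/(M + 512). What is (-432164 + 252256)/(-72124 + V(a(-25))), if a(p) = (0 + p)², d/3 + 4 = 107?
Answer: 51138849/20505998 ≈ 2.4938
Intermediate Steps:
d = 309 (d = -12 + 3*107 = -12 + 321 = 309)
a(p) = p²
V(M) = -20 + 4*(309 + M)/(512 + M) (V(M) = -20 + 4*((M + 309)/(M + 512)) = -20 + 4*((309 + M)/(512 + M)) = -20 + 4*(309 + M)/(512 + M))
(-432164 + 252256)/(-72124 + V(a(-25))) = (-432164 + 252256)/(-72124 + 4*(-2251 - 4*(-25)²)/(512 + (-25)²)) = -179908/(-72124 + 4*(-2251 - 4*625)/(512 + 625)) = -179908/(-72124 + 4*(-2251 - 2500)/1137) = -179908/(-72124 + 4*(1/1137)*(-4751)) = -179908/(-72124 - 19004/1137) = -179908/(-82023992/1137) = -179908*(-1137/82023992) = 51138849/20505998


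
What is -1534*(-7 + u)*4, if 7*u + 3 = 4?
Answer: 294528/7 ≈ 42075.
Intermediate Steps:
u = ⅐ (u = -3/7 + (⅐)*4 = -3/7 + 4/7 = ⅐ ≈ 0.14286)
-1534*(-7 + u)*4 = -1534*(-7 + ⅐)*4 = -(-73632)*4/7 = -1534*(-192/7) = 294528/7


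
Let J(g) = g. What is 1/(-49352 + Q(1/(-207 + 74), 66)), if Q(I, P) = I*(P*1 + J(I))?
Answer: -17689/872996305 ≈ -2.0262e-5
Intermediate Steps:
Q(I, P) = I*(I + P) (Q(I, P) = I*(P*1 + I) = I*(P + I) = I*(I + P))
1/(-49352 + Q(1/(-207 + 74), 66)) = 1/(-49352 + (1/(-207 + 74) + 66)/(-207 + 74)) = 1/(-49352 + (1/(-133) + 66)/(-133)) = 1/(-49352 - (-1/133 + 66)/133) = 1/(-49352 - 1/133*8777/133) = 1/(-49352 - 8777/17689) = 1/(-872996305/17689) = -17689/872996305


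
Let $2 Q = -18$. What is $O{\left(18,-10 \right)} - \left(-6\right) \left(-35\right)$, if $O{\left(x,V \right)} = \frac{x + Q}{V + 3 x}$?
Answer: $- \frac{9231}{44} \approx -209.8$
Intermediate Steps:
$Q = -9$ ($Q = \frac{1}{2} \left(-18\right) = -9$)
$O{\left(x,V \right)} = \frac{-9 + x}{V + 3 x}$ ($O{\left(x,V \right)} = \frac{x - 9}{V + 3 x} = \frac{-9 + x}{V + 3 x}$)
$O{\left(18,-10 \right)} - \left(-6\right) \left(-35\right) = \frac{-9 + 18}{-10 + 3 \cdot 18} - \left(-6\right) \left(-35\right) = \frac{1}{-10 + 54} \cdot 9 - 210 = \frac{1}{44} \cdot 9 - 210 = \frac{9}{44} - 210 = - \frac{9231}{44}$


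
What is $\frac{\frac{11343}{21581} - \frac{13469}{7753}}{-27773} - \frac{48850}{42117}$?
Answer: $- \frac{226992953138909080}{195713855111509413} \approx -1.1598$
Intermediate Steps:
$\frac{\frac{11343}{21581} - \frac{13469}{7753}}{-27773} - \frac{48850}{42117} = \left(11343 \cdot \frac{1}{21581} - \frac{13469}{7753}\right) \left(- \frac{1}{27773}\right) - \frac{48850}{42117} = \left(\frac{11343}{21581} - \frac{13469}{7753}\right) \left(- \frac{1}{27773}\right) - \frac{48850}{42117} = \left(- \frac{202732210}{167317493}\right) \left(- \frac{1}{27773}\right) - \frac{48850}{42117} = \frac{202732210}{4646908733089} - \frac{48850}{42117} = - \frac{226992953138909080}{195713855111509413}$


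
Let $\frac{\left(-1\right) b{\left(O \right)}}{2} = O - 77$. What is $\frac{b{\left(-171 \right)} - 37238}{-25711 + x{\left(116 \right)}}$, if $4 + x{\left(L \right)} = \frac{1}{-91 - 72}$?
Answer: $\frac{2994473}{2095773} \approx 1.4288$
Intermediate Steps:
$b{\left(O \right)} = 154 - 2 O$ ($b{\left(O \right)} = - 2 \left(O - 77\right) = - 2 \left(-77 + O\right) = 154 - 2 O$)
$x{\left(L \right)} = - \frac{653}{163}$ ($x{\left(L \right)} = -4 + \frac{1}{-91 - 72} = -4 + \frac{1}{-163} = -4 - \frac{1}{163} = - \frac{653}{163}$)
$\frac{b{\left(-171 \right)} - 37238}{-25711 + x{\left(116 \right)}} = \frac{\left(154 - -342\right) - 37238}{-25711 - \frac{653}{163}} = \frac{\left(154 + 342\right) - 37238}{- \frac{4191546}{163}} = \left(496 - 37238\right) \left(- \frac{163}{4191546}\right) = \left(-36742\right) \left(- \frac{163}{4191546}\right) = \frac{2994473}{2095773}$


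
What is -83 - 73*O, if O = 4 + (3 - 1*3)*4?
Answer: -375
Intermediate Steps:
O = 4 (O = 4 + (3 - 3)*4 = 4 + 0*4 = 4 + 0 = 4)
-83 - 73*O = -83 - 73*4 = -83 - 292 = -375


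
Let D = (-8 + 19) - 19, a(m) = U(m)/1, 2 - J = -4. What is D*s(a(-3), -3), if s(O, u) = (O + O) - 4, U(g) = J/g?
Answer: 64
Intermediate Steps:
J = 6 (J = 2 - 1*(-4) = 2 + 4 = 6)
U(g) = 6/g
a(m) = 6/m (a(m) = (6/m)/1 = (6/m)*1 = 6/m)
s(O, u) = -4 + 2*O (s(O, u) = 2*O - 4 = -4 + 2*O)
D = -8 (D = 11 - 19 = -8)
D*s(a(-3), -3) = -8*(-4 + 2*(6/(-3))) = -8*(-4 + 2*(6*(-1/3))) = -8*(-4 + 2*(-2)) = -8*(-4 - 4) = -8*(-8) = 64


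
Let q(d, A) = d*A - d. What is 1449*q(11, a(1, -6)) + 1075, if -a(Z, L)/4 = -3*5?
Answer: 941476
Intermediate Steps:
a(Z, L) = 60 (a(Z, L) = -(-12)*5 = -4*(-15) = 60)
q(d, A) = -d + A*d (q(d, A) = A*d - d = -d + A*d)
1449*q(11, a(1, -6)) + 1075 = 1449*(11*(-1 + 60)) + 1075 = 1449*(11*59) + 1075 = 1449*649 + 1075 = 940401 + 1075 = 941476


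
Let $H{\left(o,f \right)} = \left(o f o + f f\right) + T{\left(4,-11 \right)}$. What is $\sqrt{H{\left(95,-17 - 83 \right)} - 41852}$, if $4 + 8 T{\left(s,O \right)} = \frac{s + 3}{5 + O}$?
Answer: $\frac{i \sqrt{134546781}}{12} \approx 966.62 i$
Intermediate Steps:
$T{\left(s,O \right)} = - \frac{1}{2} + \frac{3 + s}{8 \left(5 + O\right)}$ ($T{\left(s,O \right)} = - \frac{1}{2} + \frac{\left(s + 3\right) \frac{1}{5 + O}}{8} = - \frac{1}{2} + \frac{\left(3 + s\right) \frac{1}{5 + O}}{8} = - \frac{1}{2} + \frac{\frac{1}{5 + O} \left(3 + s\right)}{8} = - \frac{1}{2} + \frac{3 + s}{8 \left(5 + O\right)}$)
$H{\left(o,f \right)} = - \frac{31}{48} + f^{2} + f o^{2}$ ($H{\left(o,f \right)} = \left(o f o + f f\right) + \frac{-17 + 4 - -44}{8 \left(5 - 11\right)} = \left(f o o + f^{2}\right) + \frac{-17 + 4 + 44}{8 \left(-6\right)} = \left(f o^{2} + f^{2}\right) + \frac{1}{8} \left(- \frac{1}{6}\right) 31 = \left(f^{2} + f o^{2}\right) - \frac{31}{48} = - \frac{31}{48} + f^{2} + f o^{2}$)
$\sqrt{H{\left(95,-17 - 83 \right)} - 41852} = \sqrt{\left(- \frac{31}{48} + \left(-17 - 83\right)^{2} + \left(-17 - 83\right) 95^{2}\right) - 41852} = \sqrt{\left(- \frac{31}{48} + \left(-100\right)^{2} - 902500\right) - 41852} = \sqrt{\left(- \frac{31}{48} + 10000 - 902500\right) - 41852} = \sqrt{- \frac{42840031}{48} - 41852} = \sqrt{- \frac{44848927}{48}} = \frac{i \sqrt{134546781}}{12}$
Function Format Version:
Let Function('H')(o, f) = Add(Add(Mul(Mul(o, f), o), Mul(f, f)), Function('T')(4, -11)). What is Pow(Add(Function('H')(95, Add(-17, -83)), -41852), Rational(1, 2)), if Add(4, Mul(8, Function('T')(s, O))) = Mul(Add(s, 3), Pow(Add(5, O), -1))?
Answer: Mul(Rational(1, 12), I, Pow(134546781, Rational(1, 2))) ≈ Mul(966.62, I)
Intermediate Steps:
Function('T')(s, O) = Add(Rational(-1, 2), Mul(Rational(1, 8), Pow(Add(5, O), -1), Add(3, s))) (Function('T')(s, O) = Add(Rational(-1, 2), Mul(Rational(1, 8), Mul(Add(s, 3), Pow(Add(5, O), -1)))) = Add(Rational(-1, 2), Mul(Rational(1, 8), Mul(Add(3, s), Pow(Add(5, O), -1)))) = Add(Rational(-1, 2), Mul(Rational(1, 8), Mul(Pow(Add(5, O), -1), Add(3, s)))) = Add(Rational(-1, 2), Mul(Rational(1, 8), Pow(Add(5, O), -1), Add(3, s))))
Function('H')(o, f) = Add(Rational(-31, 48), Pow(f, 2), Mul(f, Pow(o, 2))) (Function('H')(o, f) = Add(Add(Mul(Mul(o, f), o), Mul(f, f)), Mul(Rational(1, 8), Pow(Add(5, -11), -1), Add(-17, 4, Mul(-4, -11)))) = Add(Add(Mul(Mul(f, o), o), Pow(f, 2)), Mul(Rational(1, 8), Pow(-6, -1), Add(-17, 4, 44))) = Add(Add(Mul(f, Pow(o, 2)), Pow(f, 2)), Mul(Rational(1, 8), Rational(-1, 6), 31)) = Add(Add(Pow(f, 2), Mul(f, Pow(o, 2))), Rational(-31, 48)) = Add(Rational(-31, 48), Pow(f, 2), Mul(f, Pow(o, 2))))
Pow(Add(Function('H')(95, Add(-17, -83)), -41852), Rational(1, 2)) = Pow(Add(Add(Rational(-31, 48), Pow(Add(-17, -83), 2), Mul(Add(-17, -83), Pow(95, 2))), -41852), Rational(1, 2)) = Pow(Add(Add(Rational(-31, 48), Pow(-100, 2), Mul(-100, 9025)), -41852), Rational(1, 2)) = Pow(Add(Add(Rational(-31, 48), 10000, -902500), -41852), Rational(1, 2)) = Pow(Add(Rational(-42840031, 48), -41852), Rational(1, 2)) = Pow(Rational(-44848927, 48), Rational(1, 2)) = Mul(Rational(1, 12), I, Pow(134546781, Rational(1, 2)))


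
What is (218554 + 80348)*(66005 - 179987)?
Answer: -34069447764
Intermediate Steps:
(218554 + 80348)*(66005 - 179987) = 298902*(-113982) = -34069447764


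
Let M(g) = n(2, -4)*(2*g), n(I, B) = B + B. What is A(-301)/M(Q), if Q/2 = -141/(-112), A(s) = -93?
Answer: 217/94 ≈ 2.3085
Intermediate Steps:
n(I, B) = 2*B
Q = 141/56 (Q = 2*(-141/(-112)) = 2*(-141*(-1/112)) = 2*(141/112) = 141/56 ≈ 2.5179)
M(g) = -16*g (M(g) = (2*(-4))*(2*g) = -16*g)
A(-301)/M(Q) = -93/((-16*141/56)) = -93/(-282/7) = -93*(-7/282) = 217/94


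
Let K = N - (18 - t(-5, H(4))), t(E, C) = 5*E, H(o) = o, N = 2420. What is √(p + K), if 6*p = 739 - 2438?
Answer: √75378/6 ≈ 45.758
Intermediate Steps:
p = -1699/6 (p = (739 - 2438)/6 = (⅙)*(-1699) = -1699/6 ≈ -283.17)
K = 2377 (K = 2420 - (18 - 5*(-5)) = 2420 - (18 - 1*(-25)) = 2420 - (18 + 25) = 2420 - 1*43 = 2420 - 43 = 2377)
√(p + K) = √(-1699/6 + 2377) = √(12563/6) = √75378/6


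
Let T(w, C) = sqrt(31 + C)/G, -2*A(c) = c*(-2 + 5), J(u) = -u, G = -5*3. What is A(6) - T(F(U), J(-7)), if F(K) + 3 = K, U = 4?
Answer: -9 + sqrt(38)/15 ≈ -8.5890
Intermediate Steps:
G = -15
F(K) = -3 + K
A(c) = -3*c/2 (A(c) = -c*(-2 + 5)/2 = -c*3/2 = -3*c/2)
T(w, C) = -sqrt(31 + C)/15 (T(w, C) = sqrt(31 + C)/(-15) = sqrt(31 + C)*(-1/15) = -sqrt(31 + C)/15)
A(6) - T(F(U), J(-7)) = -3/2*6 - (-1)*sqrt(31 - 1*(-7))/15 = -9 - (-1)*sqrt(31 + 7)/15 = -9 - (-1)*sqrt(38)/15 = -9 + sqrt(38)/15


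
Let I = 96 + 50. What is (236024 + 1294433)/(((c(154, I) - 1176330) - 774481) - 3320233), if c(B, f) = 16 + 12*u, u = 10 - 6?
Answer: -1530457/5270980 ≈ -0.29036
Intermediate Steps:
I = 146
u = 4
c(B, f) = 64 (c(B, f) = 16 + 12*4 = 16 + 48 = 64)
(236024 + 1294433)/(((c(154, I) - 1176330) - 774481) - 3320233) = (236024 + 1294433)/(((64 - 1176330) - 774481) - 3320233) = 1530457/((-1176266 - 774481) - 3320233) = 1530457/(-1950747 - 3320233) = 1530457/(-5270980) = 1530457*(-1/5270980) = -1530457/5270980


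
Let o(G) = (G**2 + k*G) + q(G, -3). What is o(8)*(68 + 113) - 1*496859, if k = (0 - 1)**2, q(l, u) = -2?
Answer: -484189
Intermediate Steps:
k = 1 (k = (-1)**2 = 1)
o(G) = -2 + G + G**2 (o(G) = (G**2 + 1*G) - 2 = (G**2 + G) - 2 = (G + G**2) - 2 = -2 + G + G**2)
o(8)*(68 + 113) - 1*496859 = (-2 + 8 + 8**2)*(68 + 113) - 1*496859 = (-2 + 8 + 64)*181 - 496859 = 70*181 - 496859 = 12670 - 496859 = -484189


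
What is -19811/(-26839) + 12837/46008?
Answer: 418665577/411602904 ≈ 1.0172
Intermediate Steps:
-19811/(-26839) + 12837/46008 = -19811*(-1/26839) + 12837*(1/46008) = 19811/26839 + 4279/15336 = 418665577/411602904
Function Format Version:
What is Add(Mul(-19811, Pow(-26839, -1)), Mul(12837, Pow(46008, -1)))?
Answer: Rational(418665577, 411602904) ≈ 1.0172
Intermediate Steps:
Add(Mul(-19811, Pow(-26839, -1)), Mul(12837, Pow(46008, -1))) = Add(Mul(-19811, Rational(-1, 26839)), Mul(12837, Rational(1, 46008))) = Add(Rational(19811, 26839), Rational(4279, 15336)) = Rational(418665577, 411602904)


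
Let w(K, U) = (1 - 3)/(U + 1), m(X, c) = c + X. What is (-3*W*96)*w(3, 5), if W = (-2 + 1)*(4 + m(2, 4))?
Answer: -960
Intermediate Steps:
m(X, c) = X + c
w(K, U) = -2/(1 + U)
W = -10 (W = (-2 + 1)*(4 + (2 + 4)) = -(4 + 6) = -1*10 = -10)
(-3*W*96)*w(3, 5) = (-3*(-10)*96)*(-2/(1 + 5)) = (30*96)*(-2/6) = 2880*(-2*⅙) = 2880*(-⅓) = -960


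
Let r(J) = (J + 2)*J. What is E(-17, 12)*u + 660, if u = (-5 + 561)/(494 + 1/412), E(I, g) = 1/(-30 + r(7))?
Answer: 4433090692/6716457 ≈ 660.03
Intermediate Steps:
r(J) = J*(2 + J) (r(J) = (2 + J)*J = J*(2 + J))
E(I, g) = 1/33 (E(I, g) = 1/(-30 + 7*(2 + 7)) = 1/(-30 + 7*9) = 1/(-30 + 63) = 1/33)
u = 229072/203529 (u = 556/(494 + 1/412) = 556/(203529/412) = 556*(412/203529) = 229072/203529 ≈ 1.1255)
E(-17, 12)*u + 660 = (1/33)*(229072/203529) + 660 = 229072/6716457 + 660 = 4433090692/6716457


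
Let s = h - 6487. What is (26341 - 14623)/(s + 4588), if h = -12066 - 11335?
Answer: -5859/12650 ≈ -0.46316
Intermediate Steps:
h = -23401
s = -29888 (s = -23401 - 6487 = -29888)
(26341 - 14623)/(s + 4588) = (26341 - 14623)/(-29888 + 4588) = 11718/(-25300) = 11718*(-1/25300) = -5859/12650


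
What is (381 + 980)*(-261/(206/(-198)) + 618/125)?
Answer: 4482492969/12875 ≈ 3.4816e+5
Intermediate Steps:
(381 + 980)*(-261/(206/(-198)) + 618/125) = 1361*(-261/(206*(-1/198)) + 618*(1/125)) = 1361*(-261/(-103/99) + 618/125) = 1361*(-261*(-99/103) + 618/125) = 1361*(25839/103 + 618/125) = 1361*(3293529/12875) = 4482492969/12875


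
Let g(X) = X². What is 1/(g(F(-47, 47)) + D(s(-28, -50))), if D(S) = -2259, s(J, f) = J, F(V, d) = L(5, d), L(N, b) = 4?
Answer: -1/2243 ≈ -0.00044583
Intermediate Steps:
F(V, d) = 4
1/(g(F(-47, 47)) + D(s(-28, -50))) = 1/(4² - 2259) = 1/(16 - 2259) = 1/(-2243) = -1/2243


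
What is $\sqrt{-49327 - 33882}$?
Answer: $i \sqrt{83209} \approx 288.46 i$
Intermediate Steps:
$\sqrt{-49327 - 33882} = \sqrt{-83209} = i \sqrt{83209}$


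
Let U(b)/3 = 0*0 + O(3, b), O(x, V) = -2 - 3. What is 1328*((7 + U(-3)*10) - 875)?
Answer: -1351904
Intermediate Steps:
O(x, V) = -5
U(b) = -15 (U(b) = 3*(0*0 - 5) = 3*(0 - 5) = 3*(-5) = -15)
1328*((7 + U(-3)*10) - 875) = 1328*((7 - 15*10) - 875) = 1328*((7 - 150) - 875) = 1328*(-143 - 875) = 1328*(-1018) = -1351904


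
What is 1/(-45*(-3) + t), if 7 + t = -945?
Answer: -1/817 ≈ -0.0012240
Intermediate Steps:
t = -952 (t = -7 - 945 = -952)
1/(-45*(-3) + t) = 1/(-45*(-3) - 952) = 1/(135 - 952) = 1/(-817) = -1/817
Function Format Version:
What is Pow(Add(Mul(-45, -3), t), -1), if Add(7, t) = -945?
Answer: Rational(-1, 817) ≈ -0.0012240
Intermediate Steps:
t = -952 (t = Add(-7, -945) = -952)
Pow(Add(Mul(-45, -3), t), -1) = Pow(Add(Mul(-45, -3), -952), -1) = Pow(Add(135, -952), -1) = Pow(-817, -1) = Rational(-1, 817)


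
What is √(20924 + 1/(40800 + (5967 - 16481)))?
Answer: 3*√2132485263310/30286 ≈ 144.65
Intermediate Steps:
√(20924 + 1/(40800 + (5967 - 16481))) = √(20924 + 1/(40800 - 10514)) = √(20924 + 1/30286) = √(633704265/30286) = 3*√2132485263310/30286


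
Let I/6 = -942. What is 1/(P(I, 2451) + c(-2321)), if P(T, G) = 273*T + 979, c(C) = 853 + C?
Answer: -1/1543485 ≈ -6.4788e-7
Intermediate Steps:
I = -5652 (I = 6*(-942) = -5652)
P(T, G) = 979 + 273*T
1/(P(I, 2451) + c(-2321)) = 1/((979 + 273*(-5652)) + (853 - 2321)) = 1/((979 - 1542996) - 1468) = 1/(-1542017 - 1468) = 1/(-1543485) = -1/1543485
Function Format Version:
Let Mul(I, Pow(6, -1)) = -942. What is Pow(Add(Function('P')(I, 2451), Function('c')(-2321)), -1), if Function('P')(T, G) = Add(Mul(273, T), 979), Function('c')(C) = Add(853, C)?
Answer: Rational(-1, 1543485) ≈ -6.4788e-7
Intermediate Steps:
I = -5652 (I = Mul(6, -942) = -5652)
Function('P')(T, G) = Add(979, Mul(273, T))
Pow(Add(Function('P')(I, 2451), Function('c')(-2321)), -1) = Pow(Add(Add(979, Mul(273, -5652)), Add(853, -2321)), -1) = Pow(Add(Add(979, -1542996), -1468), -1) = Pow(Add(-1542017, -1468), -1) = Pow(-1543485, -1) = Rational(-1, 1543485)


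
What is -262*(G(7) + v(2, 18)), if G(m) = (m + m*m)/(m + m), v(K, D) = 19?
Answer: -6026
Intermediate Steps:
G(m) = (m + m²)/(2*m) (G(m) = (m + m²)/((2*m)) = (m + m²)*(1/(2*m)) = (m + m²)/(2*m))
-262*(G(7) + v(2, 18)) = -262*((½ + (½)*7) + 19) = -262*((½ + 7/2) + 19) = -262*(4 + 19) = -262*23 = -6026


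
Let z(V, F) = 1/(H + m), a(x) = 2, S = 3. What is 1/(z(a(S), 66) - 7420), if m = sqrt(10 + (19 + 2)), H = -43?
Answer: -13489603/100093173321 + sqrt(31)/100093173321 ≈ -0.00013477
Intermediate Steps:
m = sqrt(31) (m = sqrt(10 + 21) = sqrt(31) ≈ 5.5678)
z(V, F) = 1/(-43 + sqrt(31))
1/(z(a(S), 66) - 7420) = 1/((-43/1818 - sqrt(31)/1818) - 7420) = 1/(-13489603/1818 - sqrt(31)/1818)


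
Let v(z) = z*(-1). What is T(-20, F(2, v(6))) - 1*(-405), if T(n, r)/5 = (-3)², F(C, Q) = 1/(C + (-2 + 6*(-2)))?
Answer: 450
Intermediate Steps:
v(z) = -z
F(C, Q) = 1/(-14 + C) (F(C, Q) = 1/(C + (-2 - 12)) = 1/(C - 14) = 1/(-14 + C))
T(n, r) = 45 (T(n, r) = 5*(-3)² = 5*9 = 45)
T(-20, F(2, v(6))) - 1*(-405) = 45 - 1*(-405) = 45 + 405 = 450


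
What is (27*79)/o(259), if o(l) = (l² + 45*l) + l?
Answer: 2133/78995 ≈ 0.027002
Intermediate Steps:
o(l) = l² + 46*l
(27*79)/o(259) = (27*79)/((259*(46 + 259))) = 2133/((259*305)) = 2133/78995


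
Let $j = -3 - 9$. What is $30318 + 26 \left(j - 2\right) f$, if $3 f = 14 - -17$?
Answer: $\frac{79670}{3} \approx 26557.0$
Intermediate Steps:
$j = -12$
$f = \frac{31}{3}$ ($f = \frac{14 - -17}{3} = \frac{14 + 17}{3} = \frac{1}{3} \cdot 31 = \frac{31}{3} \approx 10.333$)
$30318 + 26 \left(j - 2\right) f = 30318 + 26 \left(-12 - 2\right) \frac{31}{3} = 30318 + 26 \left(-14\right) \frac{31}{3} = 30318 - \frac{11284}{3} = \frac{79670}{3}$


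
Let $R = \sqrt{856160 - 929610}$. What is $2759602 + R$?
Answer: $2759602 + 5 i \sqrt{2938} \approx 2.7596 \cdot 10^{6} + 271.02 i$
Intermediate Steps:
$R = 5 i \sqrt{2938}$ ($R = \sqrt{-73450} = 5 i \sqrt{2938} \approx 271.02 i$)
$2759602 + R = 2759602 + 5 i \sqrt{2938}$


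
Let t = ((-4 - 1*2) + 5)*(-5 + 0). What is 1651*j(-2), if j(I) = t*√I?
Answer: 8255*I*√2 ≈ 11674.0*I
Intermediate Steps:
t = 5 (t = ((-4 - 2) + 5)*(-5) = (-6 + 5)*(-5) = -1*(-5) = 5)
j(I) = 5*√I
1651*j(-2) = 1651*(5*√(-2)) = 1651*(5*(I*√2)) = 1651*(5*I*√2) = 8255*I*√2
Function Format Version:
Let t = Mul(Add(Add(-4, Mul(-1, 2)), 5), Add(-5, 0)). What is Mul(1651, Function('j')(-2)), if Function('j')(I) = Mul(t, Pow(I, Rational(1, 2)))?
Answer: Mul(8255, I, Pow(2, Rational(1, 2))) ≈ Mul(11674., I)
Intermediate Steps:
t = 5 (t = Mul(Add(Add(-4, -2), 5), -5) = Mul(Add(-6, 5), -5) = Mul(-1, -5) = 5)
Function('j')(I) = Mul(5, Pow(I, Rational(1, 2)))
Mul(1651, Function('j')(-2)) = Mul(1651, Mul(5, Pow(-2, Rational(1, 2)))) = Mul(1651, Mul(5, Mul(I, Pow(2, Rational(1, 2))))) = Mul(1651, Mul(5, I, Pow(2, Rational(1, 2)))) = Mul(8255, I, Pow(2, Rational(1, 2)))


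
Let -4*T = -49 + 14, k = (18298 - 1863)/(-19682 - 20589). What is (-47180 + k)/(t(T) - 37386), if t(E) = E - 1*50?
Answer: 7600008860/6028931139 ≈ 1.2606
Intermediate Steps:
k = -16435/40271 (k = 16435/(-40271) = 16435*(-1/40271) = -16435/40271 ≈ -0.40811)
T = 35/4 (T = -(-49 + 14)/4 = -¼*(-35) = 35/4 ≈ 8.7500)
t(E) = -50 + E (t(E) = E - 50 = -50 + E)
(-47180 + k)/(t(T) - 37386) = (-47180 - 16435/40271)/((-50 + 35/4) - 37386) = -1900002215/(40271*(-165/4 - 37386)) = -1900002215/(40271*(-149709/4)) = -1900002215/40271*(-4/149709) = 7600008860/6028931139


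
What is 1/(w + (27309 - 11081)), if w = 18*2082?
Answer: 1/53704 ≈ 1.8621e-5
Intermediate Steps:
w = 37476
1/(w + (27309 - 11081)) = 1/(37476 + (27309 - 11081)) = 1/(37476 + 16228) = 1/53704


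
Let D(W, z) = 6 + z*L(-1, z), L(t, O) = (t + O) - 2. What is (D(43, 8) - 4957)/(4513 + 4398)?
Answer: -4911/8911 ≈ -0.55112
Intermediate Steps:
L(t, O) = -2 + O + t (L(t, O) = (O + t) - 2 = -2 + O + t)
D(W, z) = 6 + z*(-3 + z) (D(W, z) = 6 + z*(-2 + z - 1) = 6 + z*(-3 + z))
(D(43, 8) - 4957)/(4513 + 4398) = ((6 + 8*(-3 + 8)) - 4957)/(4513 + 4398) = ((6 + 8*5) - 4957)/8911 = ((6 + 40) - 4957)*(1/8911) = (46 - 4957)*(1/8911) = -4911*1/8911 = -4911/8911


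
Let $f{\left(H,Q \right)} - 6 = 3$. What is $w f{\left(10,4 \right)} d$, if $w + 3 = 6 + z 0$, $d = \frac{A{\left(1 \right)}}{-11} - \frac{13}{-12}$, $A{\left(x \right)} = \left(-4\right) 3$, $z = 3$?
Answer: $\frac{2583}{44} \approx 58.705$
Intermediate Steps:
$f{\left(H,Q \right)} = 9$ ($f{\left(H,Q \right)} = 6 + 3 = 9$)
$A{\left(x \right)} = -12$
$d = \frac{287}{132}$ ($d = - \frac{12}{-11} - \frac{13}{-12} = \left(-12\right) \left(- \frac{1}{11}\right) - - \frac{13}{12} = \frac{12}{11} + \frac{13}{12} = \frac{287}{132} \approx 2.1742$)
$w = 3$ ($w = -3 + \left(6 + 3 \cdot 0\right) = -3 + \left(6 + 0\right) = -3 + 6 = 3$)
$w f{\left(10,4 \right)} d = 3 \cdot 9 \cdot \frac{287}{132} = 27 \cdot \frac{287}{132} = \frac{2583}{44}$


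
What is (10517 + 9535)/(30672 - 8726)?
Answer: 10026/10973 ≈ 0.91370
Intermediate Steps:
(10517 + 9535)/(30672 - 8726) = 20052/21946 = 20052*(1/21946) = 10026/10973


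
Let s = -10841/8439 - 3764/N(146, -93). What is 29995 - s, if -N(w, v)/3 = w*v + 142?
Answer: 850295358947/28346601 ≈ 29996.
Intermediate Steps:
N(w, v) = -426 - 3*v*w (N(w, v) = -3*(w*v + 142) = -3*(v*w + 142) = -3*(142 + v*w) = -426 - 3*v*w)
s = -39061952/28346601 (s = -10841/8439 - 3764/(-426 - 3*(-93)*146) = -10841*1/8439 - 3764/(-426 + 40734) = -10841/8439 - 3764/40308 = -10841/8439 - 3764*1/40308 = -10841/8439 - 941/10077 = -39061952/28346601 ≈ -1.3780)
29995 - s = 29995 - 1*(-39061952/28346601) = 29995 + 39061952/28346601 = 850295358947/28346601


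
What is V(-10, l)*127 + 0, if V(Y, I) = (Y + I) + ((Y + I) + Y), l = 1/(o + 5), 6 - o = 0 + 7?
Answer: -7493/2 ≈ -3746.5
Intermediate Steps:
o = -1 (o = 6 - (0 + 7) = 6 - 1*7 = 6 - 7 = -1)
l = ¼ (l = 1/(-1 + 5) = 1/4 = ¼ ≈ 0.25000)
V(Y, I) = 2*I + 3*Y (V(Y, I) = (I + Y) + ((I + Y) + Y) = (I + Y) + (I + 2*Y) = 2*I + 3*Y)
V(-10, l)*127 + 0 = (2*(¼) + 3*(-10))*127 + 0 = (½ - 30)*127 + 0 = -59/2*127 + 0 = -7493/2 + 0 = -7493/2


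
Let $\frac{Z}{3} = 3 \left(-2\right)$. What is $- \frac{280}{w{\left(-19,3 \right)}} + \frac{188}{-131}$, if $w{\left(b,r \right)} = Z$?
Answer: $\frac{16648}{1179} \approx 14.12$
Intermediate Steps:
$Z = -18$ ($Z = 3 \cdot 3 \left(-2\right) = 3 \left(-6\right) = -18$)
$w{\left(b,r \right)} = -18$
$- \frac{280}{w{\left(-19,3 \right)}} + \frac{188}{-131} = - \frac{280}{-18} + \frac{188}{-131} = \left(-280\right) \left(- \frac{1}{18}\right) + 188 \left(- \frac{1}{131}\right) = \frac{140}{9} - \frac{188}{131} = \frac{16648}{1179}$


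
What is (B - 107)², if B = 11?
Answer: 9216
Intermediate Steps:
(B - 107)² = (11 - 107)² = (-96)² = 9216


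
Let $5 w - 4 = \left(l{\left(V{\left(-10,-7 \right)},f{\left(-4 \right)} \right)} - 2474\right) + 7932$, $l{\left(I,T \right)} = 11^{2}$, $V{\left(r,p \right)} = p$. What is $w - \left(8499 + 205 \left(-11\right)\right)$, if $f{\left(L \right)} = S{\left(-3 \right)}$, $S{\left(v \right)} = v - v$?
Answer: $- \frac{25637}{5} \approx -5127.4$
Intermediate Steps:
$S{\left(v \right)} = 0$
$f{\left(L \right)} = 0$
$l{\left(I,T \right)} = 121$
$w = \frac{5583}{5}$ ($w = \frac{4}{5} + \frac{\left(121 - 2474\right) + 7932}{5} = \frac{4}{5} + \frac{-2353 + 7932}{5} = \frac{4}{5} + \frac{1}{5} \cdot 5579 = \frac{4}{5} + \frac{5579}{5} = \frac{5583}{5} \approx 1116.6$)
$w - \left(8499 + 205 \left(-11\right)\right) = \frac{5583}{5} - \left(8499 + 205 \left(-11\right)\right) = \frac{5583}{5} - 6244 = - \frac{25637}{5}$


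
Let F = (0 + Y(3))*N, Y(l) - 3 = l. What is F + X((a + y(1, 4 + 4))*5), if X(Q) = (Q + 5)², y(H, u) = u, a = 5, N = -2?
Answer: 4888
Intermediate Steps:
X(Q) = (5 + Q)²
Y(l) = 3 + l
F = -12 (F = (0 + (3 + 3))*(-2) = (0 + 6)*(-2) = 6*(-2) = -12)
F + X((a + y(1, 4 + 4))*5) = -12 + (5 + (5 + (4 + 4))*5)² = -12 + (5 + (5 + 8)*5)² = -12 + (5 + 13*5)² = -12 + (5 + 65)² = -12 + 70² = -12 + 4900 = 4888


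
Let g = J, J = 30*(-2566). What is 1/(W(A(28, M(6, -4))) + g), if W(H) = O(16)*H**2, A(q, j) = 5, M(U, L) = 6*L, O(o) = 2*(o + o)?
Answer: -1/75380 ≈ -1.3266e-5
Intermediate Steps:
O(o) = 4*o (O(o) = 2*(2*o) = 4*o)
J = -76980
g = -76980
W(H) = 64*H**2 (W(H) = (4*16)*H**2 = 64*H**2)
1/(W(A(28, M(6, -4))) + g) = 1/(64*5**2 - 76980) = 1/(64*25 - 76980) = 1/(1600 - 76980) = 1/(-75380) = -1/75380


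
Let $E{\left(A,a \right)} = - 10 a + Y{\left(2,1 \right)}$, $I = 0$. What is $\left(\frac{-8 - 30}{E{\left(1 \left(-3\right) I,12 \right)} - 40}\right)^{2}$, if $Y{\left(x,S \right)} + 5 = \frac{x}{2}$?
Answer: $\frac{361}{6724} \approx 0.053688$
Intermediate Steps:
$Y{\left(x,S \right)} = -5 + \frac{x}{2}$
$E{\left(A,a \right)} = -4 - 10 a$ ($E{\left(A,a \right)} = - 10 a + \left(-5 + \frac{1}{2} \cdot 2\right) = - 10 a + \left(-5 + 1\right) = - 10 a - 4 = -4 - 10 a$)
$\left(\frac{-8 - 30}{E{\left(1 \left(-3\right) I,12 \right)} - 40}\right)^{2} = \left(\frac{-8 - 30}{\left(-4 - 120\right) - 40}\right)^{2} = \left(- \frac{38}{\left(-4 - 120\right) - 40}\right)^{2} = \left(- \frac{38}{-124 - 40}\right)^{2} = \left(- \frac{38}{-164}\right)^{2} = \left(\left(-38\right) \left(- \frac{1}{164}\right)\right)^{2} = \left(\frac{19}{82}\right)^{2} = \frac{361}{6724}$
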